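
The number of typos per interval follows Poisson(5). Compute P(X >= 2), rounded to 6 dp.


P(X>=2) = 1 - P(X<=1) = 1 - (e^(-5)*5^0/0! + e^(-5)*5^1/1!)
≈ 1 - (0.0067379470 + 0.0336897350)
= 1 - 0.0404276820 = 0.9595723180
≈ 0.959572

0.959572


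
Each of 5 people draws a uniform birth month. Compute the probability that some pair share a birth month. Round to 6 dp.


P(all different) = prod((12-i)/12 for i=0..4) = 0.381944
P(at least one match) = 1 - 0.381944 = 0.618056

0.618056


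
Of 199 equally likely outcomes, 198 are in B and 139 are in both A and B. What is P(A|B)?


P(A|B) = P(A∩B)/P(B) = (139/199)/(198/199) = 139/198

139/198


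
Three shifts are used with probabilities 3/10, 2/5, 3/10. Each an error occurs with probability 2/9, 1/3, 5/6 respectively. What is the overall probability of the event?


P(A) = P(A|B1)P(B1) + P(A|B2)P(B2) + P(A|B3)P(B3)
= 2/9*3/10 + 1/3*2/5 + 5/6*3/10
= 1/15 + 2/15 + 1/4 = 9/20

9/20


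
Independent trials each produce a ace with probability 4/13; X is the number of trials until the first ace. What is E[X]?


For geometric (trials until first success), E[X] = 1/p = 1/(4/13) = 13/4

13/4


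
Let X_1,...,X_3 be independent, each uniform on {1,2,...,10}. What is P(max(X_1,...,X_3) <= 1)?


P(max <= 1) = P(all X_i <= 1) = (P(X_1 <= 1))^3
= (1/10)^3 = 1/1000

1/1000


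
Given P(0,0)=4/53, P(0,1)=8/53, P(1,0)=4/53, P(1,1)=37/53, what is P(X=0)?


P(X=0) = P(0,0)+P(0,1) = 4/53 + 8/53 = 12/53

12/53


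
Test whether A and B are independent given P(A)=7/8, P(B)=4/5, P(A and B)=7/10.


P(A)*P(B) = 7/8*4/5 = 7/10
P(A∩B) = 7/10, which equals P(A)P(B), so independent

Yes, A and B are independent


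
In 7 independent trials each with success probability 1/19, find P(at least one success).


P(at least one) = 1 - P(none)
P(none) = (1 - 1/19)^7 = (18/19)^7 = 612220032/893871739
P(at least one) = 1 - 612220032/893871739 = 281651707/893871739

281651707/893871739


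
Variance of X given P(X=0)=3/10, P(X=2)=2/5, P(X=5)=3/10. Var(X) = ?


E[X] = 23/10, E[X^2] = 91/10
Var(X) = E[X^2] - (E[X])^2 = 91/10 - (23/10)^2 = 381/100

381/100


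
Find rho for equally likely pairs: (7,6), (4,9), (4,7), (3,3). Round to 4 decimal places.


Cov(X,Y) = 0.6250, Var(X) = 2.2500, Var(Y) = 4.6875
rho = Cov/(sqrt(VarX)*sqrt(VarY)) = 0.1925

0.1925


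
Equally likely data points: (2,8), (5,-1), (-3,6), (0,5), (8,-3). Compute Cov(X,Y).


E[X]=12/5, E[Y]=3, E[XY]=-31/5
Cov(X,Y) = E[XY] - E[X]E[Y] = -31/5 - 12/5*3 = -67/5

-67/5


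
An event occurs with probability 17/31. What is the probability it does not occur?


P(A') = 1 - P(A) = 1 - 17/31 = 14/31

14/31


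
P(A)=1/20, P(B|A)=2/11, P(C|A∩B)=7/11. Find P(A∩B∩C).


P(A∩B∩C) = P(A) * P(B|A) * P(C|A∩B)
= 1/20 * 2/11 * 7/11
= 1/110 * 7/11 = 7/1210

7/1210


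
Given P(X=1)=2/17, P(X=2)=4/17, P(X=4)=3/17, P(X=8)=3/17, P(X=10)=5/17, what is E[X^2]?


E[X^2] = sum(g(x)*P(x))
= 1*2/17 + 4*4/17 + 16*3/17 + 64*3/17 + 100*5/17
= 758/17

758/17


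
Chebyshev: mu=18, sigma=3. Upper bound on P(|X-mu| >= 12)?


k = 12/3 = 4
Chebyshev: P(|X-mu| >= k*sigma) <= 1/k^2 = 1/4^2 = 1/16

1/16


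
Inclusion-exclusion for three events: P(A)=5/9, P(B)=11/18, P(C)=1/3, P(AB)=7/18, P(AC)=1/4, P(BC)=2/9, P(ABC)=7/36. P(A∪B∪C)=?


P(A∪B∪C) = P(A)+P(B)+P(C) - P(AB)-P(AC)-P(BC) + P(ABC)
= 5/9+11/18+1/3 - 7/18-1/4-2/9 + 7/36
= 5/6

5/6


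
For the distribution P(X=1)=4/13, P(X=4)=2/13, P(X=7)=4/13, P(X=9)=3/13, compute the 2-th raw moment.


E[X^2] = sum(x^2 * P(x))
= 1*4/13 + 16*2/13 + 49*4/13 + 81*3/13
= 475/13

475/13


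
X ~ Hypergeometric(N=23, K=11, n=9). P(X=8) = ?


P(X=8) = C(11,8)*C(12,1) / C(23,9)
= 165*12 / 817190
= 1980/817190 = 18/7429

18/7429


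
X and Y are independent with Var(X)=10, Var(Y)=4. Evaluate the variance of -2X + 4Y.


Independence => Cov(X,Y)=0
Var(-2X + 4Y) = (-2)^2*Var(X) + 4^2*Var(Y)
= 4*10 + 16*4 = 104

104


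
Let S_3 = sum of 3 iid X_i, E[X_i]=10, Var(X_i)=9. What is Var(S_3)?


By independence, Var(S_n) = n*Var(X_1) = 3*9 = 27

27


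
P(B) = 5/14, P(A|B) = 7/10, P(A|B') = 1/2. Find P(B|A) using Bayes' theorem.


P(A) = P(A|B)P(B) + P(A|B')P(B') = 7/10*5/14 + 1/2*9/14 = 4/7
P(B|A) = P(A|B)P(B)/P(A) = (1/4)/(4/7) = 7/16

7/16


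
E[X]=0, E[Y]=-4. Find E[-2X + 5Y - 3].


E[-2X + 5Y - 3] = -2*E[X] + 5*E[Y] - 3
= (-2)*(0) + (5)*(-4) + (-3)
= 0 - 20 - 3 = -23

-23


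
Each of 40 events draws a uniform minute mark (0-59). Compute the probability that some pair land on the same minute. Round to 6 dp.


P(all different) = prod((60-i)/60 for i=0..39) = 0.000000
P(at least one match) = 1 - 0.000000 = 1.000000

1.000000


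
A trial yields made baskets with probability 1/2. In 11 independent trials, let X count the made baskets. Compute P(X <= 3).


P(X<=3) = P(X=0) + P(X=1) + P(X=2) + P(X=3)
= 1/2048 + 11/2048 + 55/2048 + 165/2048
= 29/256

29/256


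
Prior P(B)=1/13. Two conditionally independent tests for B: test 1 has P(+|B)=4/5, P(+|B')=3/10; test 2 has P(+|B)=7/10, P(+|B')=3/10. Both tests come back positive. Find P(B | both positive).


After test 1: P(+) = 4/5*1/13 + 3/10*12/13 = 22/65
P(B|+) = (4/65)/(22/65) = 2/11
After test 2 (use post1 as new prior): P(+) = 7/10*2/11 + 3/10*9/11 = 41/110
P(B|+,+) = (7/55)/(41/110) = 14/41

14/41


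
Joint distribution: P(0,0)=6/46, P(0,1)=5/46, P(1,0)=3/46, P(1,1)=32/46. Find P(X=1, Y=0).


Read from table: P(X=1, Y=0) = 3/46

3/46


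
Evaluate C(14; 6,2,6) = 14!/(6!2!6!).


14! = 87178291200
Denominator: 6!=720 * 2!=2 * 6!=720
Coefficient = 87178291200 / 1036800 = 84084

84084


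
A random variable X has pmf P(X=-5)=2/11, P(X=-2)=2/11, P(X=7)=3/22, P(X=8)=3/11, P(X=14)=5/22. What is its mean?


E[X] = sum(x * P(x))
= -5*2/11 - 2*2/11 + 7*3/22 + 8*3/11 + 14*5/22
= 111/22

111/22


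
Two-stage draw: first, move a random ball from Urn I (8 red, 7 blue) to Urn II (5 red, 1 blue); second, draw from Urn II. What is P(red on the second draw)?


P(transfer red) = 8/15; P(transfer blue) = 7/15
If red transferred: Urn II has 6 red of 7, so P(red|red moved) = 6/7
If blue transferred: Urn II has 5 red of 7, so P(red|blue moved) = 5/7
By total probability: P(red) = 8/15*6/7 + 7/15*5/7 = 83/105

83/105


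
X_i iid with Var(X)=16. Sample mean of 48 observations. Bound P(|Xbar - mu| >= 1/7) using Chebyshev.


Var(Xbar) = Var(X)/n = 16/48
Chebyshev: P(|Xbar-mu| >= 1/7) <= Var(Xbar)/(1/7)^2 = (1/3)/(1/49) = 49/3
Bound exceeds 1, so trivial bound: 1

1


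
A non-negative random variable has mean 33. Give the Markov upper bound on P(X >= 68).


Markov: P(X >= a) <= E[X]/a
P(X >= 68) <= 33/68

33/68


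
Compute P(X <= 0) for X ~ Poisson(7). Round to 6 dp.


P(X<=0) = e^(-7)*7^0/0!
≈ 0.0009118820
≈ 0.000912

0.000912


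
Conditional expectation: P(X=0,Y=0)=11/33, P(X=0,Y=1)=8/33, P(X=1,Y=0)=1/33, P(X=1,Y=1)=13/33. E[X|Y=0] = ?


P(Y=0) = 12/33
E[X|Y=0] = (0*11 + 1*1)/12 = 1/12

1/12


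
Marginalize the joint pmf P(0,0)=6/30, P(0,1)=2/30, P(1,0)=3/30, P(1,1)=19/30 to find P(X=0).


P(X=0) = P(0,0)+P(0,1) = 6/30 + 2/30 = 8/30 = 4/15

4/15


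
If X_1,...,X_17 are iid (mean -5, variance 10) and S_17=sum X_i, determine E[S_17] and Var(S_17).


E[S_n] = n*mu = 17*-5 = -85
Var(S_n) = n*sigma^2 = 17*10 = 170

E[S_17]=-85, Var(S_17)=170


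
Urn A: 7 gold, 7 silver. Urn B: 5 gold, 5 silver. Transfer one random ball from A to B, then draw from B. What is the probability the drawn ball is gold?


P(transfer gold) = 7/14 = 1/2; P(transfer silver) = 1/2
If gold transferred: Urn II has 6 gold of 11, so P(gold|gold moved) = 6/11
If silver transferred: Urn II has 5 gold of 11, so P(gold|silver moved) = 5/11
By total probability: P(gold) = 1/2*6/11 + 1/2*5/11 = 1/2

1/2


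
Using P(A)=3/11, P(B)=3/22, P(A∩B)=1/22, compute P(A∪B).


P(A∪B) = P(A) + P(B) - P(A∩B)
= 3/11 + 3/22 - 1/22 = 4/11

4/11


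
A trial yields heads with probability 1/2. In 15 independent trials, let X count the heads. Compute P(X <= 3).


P(X<=3) = P(X=0) + P(X=1) + P(X=2) + P(X=3)
= 1/32768 + 15/32768 + 105/32768 + 455/32768
= 9/512

9/512


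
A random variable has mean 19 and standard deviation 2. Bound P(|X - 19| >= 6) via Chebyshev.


k = 6/2 = 3
Chebyshev: P(|X-mu| >= k*sigma) <= 1/k^2 = 1/3^2 = 1/9

1/9


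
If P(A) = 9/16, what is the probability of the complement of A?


P(A') = 1 - P(A) = 1 - 9/16 = 7/16

7/16


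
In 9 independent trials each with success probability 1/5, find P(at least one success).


P(at least one) = 1 - P(none)
P(none) = (1 - 1/5)^9 = (4/5)^9 = 262144/1953125
P(at least one) = 1 - 262144/1953125 = 1690981/1953125

1690981/1953125


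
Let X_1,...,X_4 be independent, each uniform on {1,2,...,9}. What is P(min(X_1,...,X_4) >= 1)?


P(min >= 1) = P(all X_i >= 1) = (P(X_1 >= 1))^4
= (9/9)^4 = 1^4 = 1

1


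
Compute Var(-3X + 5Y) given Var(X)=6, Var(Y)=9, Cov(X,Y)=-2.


Var(-3X + 5Y) = (-3)^2*Var(X) + 5^2*Var(Y) + 2*(-3)*5*Cov(X,Y)
= 9*6 + 25*9 - 30*(-2)
= 54 + 225 + 60 = 339

339


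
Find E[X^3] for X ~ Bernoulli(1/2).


For Bernoulli: X in {0,1}
E[X^3] = 0^3*(1-1/2) + 1^3*1/2 = 1/2

1/2


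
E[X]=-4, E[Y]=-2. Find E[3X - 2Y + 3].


E[3X - 2Y + 3] = 3*E[X] - 2*E[Y] + 3
= (3)*(-4) + (-2)*(-2) + (3)
= -12 + 4 + 3 = -5

-5


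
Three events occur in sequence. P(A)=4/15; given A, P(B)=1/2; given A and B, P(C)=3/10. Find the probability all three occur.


P(A∩B∩C) = P(A) * P(B|A) * P(C|A∩B)
= 4/15 * 1/2 * 3/10
= 2/15 * 3/10 = 1/25

1/25


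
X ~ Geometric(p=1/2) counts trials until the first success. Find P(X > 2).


P(X > 2) = P(first 2 trials all fail) = (1-p)^2 = (1/2)^2 = 1/4

1/4


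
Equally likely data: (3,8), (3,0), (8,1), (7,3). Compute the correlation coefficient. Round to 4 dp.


Cov(X,Y) = -2.5000, Var(X) = 5.1875, Var(Y) = 9.5000
rho = Cov/(sqrt(VarX)*sqrt(VarY)) = -0.3561

-0.3561


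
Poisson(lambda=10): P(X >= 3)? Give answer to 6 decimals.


P(X>=3) = 1 - P(X<=2) = 1 - (e^(-10)*10^0/0! + e^(-10)*10^1/1! + e^(-10)*10^2/2!)
≈ 1 - (0.0000453999 + 0.0004539993 + 0.0022699965)
= 1 - 0.0027693957 = 0.9972306043
≈ 0.997231

0.997231


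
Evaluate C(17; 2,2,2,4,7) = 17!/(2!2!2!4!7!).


17! = 355687428096000
Denominator: 2!=2 * 2!=2 * 2!=2 * 4!=24 * 7!=5040
Coefficient = 355687428096000 / 967680 = 367567200

367567200


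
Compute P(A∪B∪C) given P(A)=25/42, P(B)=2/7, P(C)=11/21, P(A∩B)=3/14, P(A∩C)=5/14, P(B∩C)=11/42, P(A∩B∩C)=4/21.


P(A∪B∪C) = P(A)+P(B)+P(C) - P(AB)-P(AC)-P(BC) + P(ABC)
= 25/42+2/7+11/21 - 3/14-5/14-11/42 + 4/21
= 16/21

16/21


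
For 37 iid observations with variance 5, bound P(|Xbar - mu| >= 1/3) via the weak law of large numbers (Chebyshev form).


Var(Xbar) = Var(X)/n = 5/37
Chebyshev: P(|Xbar-mu| >= 1/3) <= Var(Xbar)/(1/3)^2 = (5/37)/(1/9) = 45/37
Bound exceeds 1, so trivial bound: 1

1


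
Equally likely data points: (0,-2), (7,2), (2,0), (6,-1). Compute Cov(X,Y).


E[X]=15/4, E[Y]=-1/4, E[XY]=2
Cov(X,Y) = E[XY] - E[X]E[Y] = 2 - 15/4*-1/4 = 47/16

47/16


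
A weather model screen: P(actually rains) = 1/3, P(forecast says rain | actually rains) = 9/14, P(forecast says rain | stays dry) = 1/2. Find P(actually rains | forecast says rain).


P(A) = P(A|B)P(B) + P(A|B')P(B') = 9/14*1/3 + 1/2*2/3 = 23/42
P(B|A) = P(A|B)P(B)/P(A) = (3/14)/(23/42) = 9/23

9/23


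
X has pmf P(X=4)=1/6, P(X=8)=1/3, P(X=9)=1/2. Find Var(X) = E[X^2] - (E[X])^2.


E[X] = 47/6, E[X^2] = 129/2
Var(X) = E[X^2] - (E[X])^2 = 129/2 - (47/6)^2 = 113/36

113/36


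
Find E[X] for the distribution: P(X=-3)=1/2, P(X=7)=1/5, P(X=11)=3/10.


E[X] = sum(x * P(x))
= -3*1/2 + 7*1/5 + 11*3/10
= 16/5

16/5


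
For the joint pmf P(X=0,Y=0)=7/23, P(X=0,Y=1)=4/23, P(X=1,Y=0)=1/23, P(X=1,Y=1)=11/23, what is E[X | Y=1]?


P(Y=1) = 15/23
E[X|Y=1] = (0*4 + 1*11)/15 = 11/15

11/15


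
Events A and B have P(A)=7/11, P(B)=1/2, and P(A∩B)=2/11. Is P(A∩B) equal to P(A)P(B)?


P(A)*P(B) = 7/11*1/2 = 7/22
P(A∩B) = 2/11 != 7/22, so not independent

No, A and B are not independent


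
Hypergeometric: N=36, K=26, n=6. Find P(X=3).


P(X=3) = C(26,3)*C(10,3) / C(36,6)
= 2600*120 / 1947792
= 312000/1947792 = 6500/40579

6500/40579


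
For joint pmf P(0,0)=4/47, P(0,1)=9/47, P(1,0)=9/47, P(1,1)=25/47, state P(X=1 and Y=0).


Read from table: P(X=1, Y=0) = 9/47

9/47


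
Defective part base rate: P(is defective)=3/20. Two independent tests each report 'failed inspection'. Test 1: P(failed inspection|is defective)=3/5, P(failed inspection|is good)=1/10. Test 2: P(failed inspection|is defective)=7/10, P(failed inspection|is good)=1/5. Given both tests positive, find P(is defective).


After test 1: P(+) = 3/5*3/20 + 1/10*17/20 = 7/40
P(B|+) = (9/100)/(7/40) = 18/35
After test 2 (use post1 as new prior): P(+) = 7/10*18/35 + 1/5*17/35 = 16/35
P(B|+,+) = (9/25)/(16/35) = 63/80

63/80


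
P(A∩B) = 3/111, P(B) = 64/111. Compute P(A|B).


P(A|B) = P(A∩B)/P(B) = (3/111)/(64/111) = 3/64

3/64


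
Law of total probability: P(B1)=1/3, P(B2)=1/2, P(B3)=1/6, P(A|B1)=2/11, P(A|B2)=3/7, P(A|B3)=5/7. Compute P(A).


P(A) = P(A|B1)P(B1) + P(A|B2)P(B2) + P(A|B3)P(B3)
= 2/11*1/3 + 3/7*1/2 + 5/7*1/6
= 2/33 + 3/14 + 5/42 = 13/33

13/33


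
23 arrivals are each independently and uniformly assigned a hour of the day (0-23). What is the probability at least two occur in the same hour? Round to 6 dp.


P(all different) = prod((24-i)/24 for i=0..22) = 0.000000
P(at least one match) = 1 - 0.000000 = 1.000000

1.000000


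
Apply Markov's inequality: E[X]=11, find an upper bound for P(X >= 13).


Markov: P(X >= a) <= E[X]/a
P(X >= 13) <= 11/13

11/13


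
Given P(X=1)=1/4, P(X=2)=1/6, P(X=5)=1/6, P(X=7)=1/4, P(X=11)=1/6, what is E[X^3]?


E[X^3] = sum(g(x)*P(x))
= 1*1/4 + 8*1/6 + 125*1/6 + 343*1/4 + 1331*1/6
= 330

330


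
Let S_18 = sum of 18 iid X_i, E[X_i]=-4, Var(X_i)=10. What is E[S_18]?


E[S_n] = n*E[X_1] = 18*-4 = -72

-72


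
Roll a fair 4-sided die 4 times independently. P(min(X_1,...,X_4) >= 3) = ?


P(min >= 3) = P(all X_i >= 3) = (P(X_1 >= 3))^4
= (2/4)^4 = (1/2)^4 = 1/16

1/16


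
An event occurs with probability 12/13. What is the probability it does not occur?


P(A') = 1 - P(A) = 1 - 12/13 = 1/13

1/13


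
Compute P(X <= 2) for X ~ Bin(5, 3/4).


P(X<=2) = P(X=0) + P(X=1) + P(X=2)
= 1/1024 + 15/1024 + 45/512
= 53/512

53/512


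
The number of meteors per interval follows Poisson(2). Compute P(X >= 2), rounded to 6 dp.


P(X>=2) = 1 - P(X<=1) = 1 - (e^(-2)*2^0/0! + e^(-2)*2^1/1!)
≈ 1 - (0.1353352832 + 0.2706705665)
= 1 - 0.4060058497 = 0.5939941503
≈ 0.593994

0.593994


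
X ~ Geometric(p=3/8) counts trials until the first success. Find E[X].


For geometric (trials until first success), E[X] = 1/p = 1/(3/8) = 8/3

8/3


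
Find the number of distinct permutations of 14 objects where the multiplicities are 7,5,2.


14! = 87178291200
Denominator: 7!=5040 * 5!=120 * 2!=2
Coefficient = 87178291200 / 1209600 = 72072

72072


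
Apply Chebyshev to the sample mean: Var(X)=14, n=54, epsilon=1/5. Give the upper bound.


Var(Xbar) = Var(X)/n = 14/54
Chebyshev: P(|Xbar-mu| >= 1/5) <= Var(Xbar)/(1/5)^2 = (7/27)/(1/25) = 175/27
Bound exceeds 1, so trivial bound: 1

1


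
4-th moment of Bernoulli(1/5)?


For Bernoulli: X in {0,1}
E[X^4] = 0^4*(1-1/5) + 1^4*1/5 = 1/5

1/5


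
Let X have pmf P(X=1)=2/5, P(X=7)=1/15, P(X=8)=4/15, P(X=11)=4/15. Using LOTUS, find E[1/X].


E[1/X] = sum(g(x)*P(x))
= 1*2/5 + 1/7*1/15 + 1/8*4/15 + 1/11*4/15
= 1079/2310

1079/2310


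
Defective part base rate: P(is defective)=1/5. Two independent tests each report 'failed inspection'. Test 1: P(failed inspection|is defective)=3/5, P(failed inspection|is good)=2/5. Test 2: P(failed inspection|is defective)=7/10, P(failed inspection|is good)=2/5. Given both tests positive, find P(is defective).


After test 1: P(+) = 3/5*1/5 + 2/5*4/5 = 11/25
P(B|+) = (3/25)/(11/25) = 3/11
After test 2 (use post1 as new prior): P(+) = 7/10*3/11 + 2/5*8/11 = 53/110
P(B|+,+) = (21/110)/(53/110) = 21/53

21/53


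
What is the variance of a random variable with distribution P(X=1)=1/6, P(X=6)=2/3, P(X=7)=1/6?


E[X] = 16/3, E[X^2] = 97/3
Var(X) = E[X^2] - (E[X])^2 = 97/3 - (16/3)^2 = 35/9

35/9


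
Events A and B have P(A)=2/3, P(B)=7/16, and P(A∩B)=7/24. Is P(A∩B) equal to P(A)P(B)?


P(A)*P(B) = 2/3*7/16 = 7/24
P(A∩B) = 7/24, which equals P(A)P(B), so independent

Yes, A and B are independent


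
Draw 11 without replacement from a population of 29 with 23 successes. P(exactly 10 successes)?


P(X=10) = C(23,10)*C(6,1) / C(29,11)
= 1144066*6 / 34597290
= 6864396/34597290 = 374/1885

374/1885


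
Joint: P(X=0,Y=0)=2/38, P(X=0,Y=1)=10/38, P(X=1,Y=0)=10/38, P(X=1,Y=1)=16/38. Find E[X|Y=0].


P(Y=0) = 12/38
E[X|Y=0] = (0*2 + 1*10)/12 = 10/12 = 5/6

5/6


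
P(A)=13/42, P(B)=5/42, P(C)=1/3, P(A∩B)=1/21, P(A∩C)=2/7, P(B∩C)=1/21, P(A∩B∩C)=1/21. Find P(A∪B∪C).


P(A∪B∪C) = P(A)+P(B)+P(C) - P(AB)-P(AC)-P(BC) + P(ABC)
= 13/42+5/42+1/3 - 1/21-2/7-1/21 + 1/21
= 3/7

3/7


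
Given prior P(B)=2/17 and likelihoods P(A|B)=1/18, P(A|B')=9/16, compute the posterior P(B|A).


P(A) = P(A|B)P(B) + P(A|B')P(B') = 1/18*2/17 + 9/16*15/17 = 1231/2448
P(B|A) = P(A|B)P(B)/P(A) = (1/153)/(1231/2448) = 16/1231

16/1231


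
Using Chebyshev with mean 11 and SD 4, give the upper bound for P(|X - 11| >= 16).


k = 16/4 = 4
Chebyshev: P(|X-mu| >= k*sigma) <= 1/k^2 = 1/4^2 = 1/16

1/16


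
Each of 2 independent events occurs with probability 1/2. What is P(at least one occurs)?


P(at least one) = 1 - P(none)
P(none) = (1 - 1/2)^2 = (1/2)^2 = 1/4
P(at least one) = 1 - 1/4 = 3/4

3/4


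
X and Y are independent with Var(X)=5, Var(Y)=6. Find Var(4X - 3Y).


Independence => Cov(X,Y)=0
Var(4X - 3Y) = 4^2*Var(X) + (-3)^2*Var(Y)
= 16*5 + 9*6 = 134

134


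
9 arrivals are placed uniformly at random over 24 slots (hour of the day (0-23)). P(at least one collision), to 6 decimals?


P(all different) = prod((24-i)/24 for i=0..8) = 0.179599
P(at least one match) = 1 - 0.179599 = 0.820401

0.820401


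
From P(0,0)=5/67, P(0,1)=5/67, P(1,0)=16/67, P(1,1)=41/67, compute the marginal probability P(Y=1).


P(Y=1) = P(0,1)+P(1,1) = 5/67 + 41/67 = 46/67

46/67


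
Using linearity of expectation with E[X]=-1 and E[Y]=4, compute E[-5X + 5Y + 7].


E[-5X + 5Y + 7] = -5*E[X] + 5*E[Y] + 7
= (-5)*(-1) + (5)*(4) + (7)
= 5 + 20 + 7 = 32

32


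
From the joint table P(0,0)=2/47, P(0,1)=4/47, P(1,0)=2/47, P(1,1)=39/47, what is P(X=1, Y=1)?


Read from table: P(X=1, Y=1) = 39/47

39/47


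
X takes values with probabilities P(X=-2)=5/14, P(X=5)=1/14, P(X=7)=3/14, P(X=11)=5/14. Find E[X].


E[X] = sum(x * P(x))
= -2*5/14 + 5*1/14 + 7*3/14 + 11*5/14
= 71/14

71/14


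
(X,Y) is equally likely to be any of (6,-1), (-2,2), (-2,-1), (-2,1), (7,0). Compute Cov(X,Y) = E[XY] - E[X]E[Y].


E[X]=7/5, E[Y]=1/5, E[XY]=-2
Cov(X,Y) = E[XY] - E[X]E[Y] = -2 - 7/5*1/5 = -57/25

-57/25


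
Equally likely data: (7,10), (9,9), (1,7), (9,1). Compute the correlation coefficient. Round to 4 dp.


Cov(X,Y) = -2.1250, Var(X) = 10.7500, Var(Y) = 12.1875
rho = Cov/(sqrt(VarX)*sqrt(VarY)) = -0.1857

-0.1857


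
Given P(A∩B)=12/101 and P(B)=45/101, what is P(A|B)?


P(A|B) = P(A∩B)/P(B) = (12/101)/(45/101) = 12/45 = 4/15

4/15


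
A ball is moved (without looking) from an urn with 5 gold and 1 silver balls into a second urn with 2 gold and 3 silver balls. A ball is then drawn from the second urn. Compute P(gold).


P(transfer gold) = 5/6; P(transfer silver) = 1/6
If gold transferred: Urn II has 3 gold of 6, so P(gold|gold moved) = 1/2
If silver transferred: Urn II has 2 gold of 6, so P(gold|silver moved) = 1/3
By total probability: P(gold) = 5/6*1/2 + 1/6*1/3 = 17/36

17/36


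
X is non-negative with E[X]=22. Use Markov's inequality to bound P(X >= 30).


Markov: P(X >= a) <= E[X]/a
P(X >= 30) <= 22/30 = 11/15

11/15


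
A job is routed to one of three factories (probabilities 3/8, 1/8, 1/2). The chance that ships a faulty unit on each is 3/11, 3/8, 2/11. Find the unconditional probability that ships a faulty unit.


P(A) = P(A|B1)P(B1) + P(A|B2)P(B2) + P(A|B3)P(B3)
= 3/11*3/8 + 3/8*1/8 + 2/11*1/2
= 9/88 + 3/64 + 1/11 = 169/704

169/704


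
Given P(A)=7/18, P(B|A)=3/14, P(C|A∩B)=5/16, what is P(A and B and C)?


P(A∩B∩C) = P(A) * P(B|A) * P(C|A∩B)
= 7/18 * 3/14 * 5/16
= 1/12 * 5/16 = 5/192

5/192


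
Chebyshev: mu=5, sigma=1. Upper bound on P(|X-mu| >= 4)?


k = 4/1 = 4
Chebyshev: P(|X-mu| >= k*sigma) <= 1/k^2 = 1/4^2 = 1/16

1/16


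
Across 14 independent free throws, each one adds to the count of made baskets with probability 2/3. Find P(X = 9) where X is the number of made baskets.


P(X=9) = C(14,9) * p^9 * (1-p)^5
= 2002 * 512/19683 * 1/243
= 1025024/4782969

1025024/4782969


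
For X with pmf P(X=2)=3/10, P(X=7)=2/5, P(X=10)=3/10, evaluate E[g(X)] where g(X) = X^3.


E[X^3] = sum(g(x)*P(x))
= 8*3/10 + 343*2/5 + 1000*3/10
= 2198/5

2198/5


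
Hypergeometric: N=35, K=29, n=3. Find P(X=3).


P(X=3) = C(29,3)*C(6,0) / C(35,3)
= 3654*1 / 6545
= 3654/6545 = 522/935

522/935


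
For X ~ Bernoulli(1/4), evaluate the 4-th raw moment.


For Bernoulli: X in {0,1}
E[X^4] = 0^4*(1-1/4) + 1^4*1/4 = 1/4

1/4


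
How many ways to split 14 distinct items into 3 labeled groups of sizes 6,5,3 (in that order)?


14! = 87178291200
Denominator: 6!=720 * 5!=120 * 3!=6
Coefficient = 87178291200 / 518400 = 168168

168168


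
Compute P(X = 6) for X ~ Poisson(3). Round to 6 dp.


P(X=6) = e^(-3) * 3^6 / 6!
≈ 0.04978706837 * 729 / 720
≈ 0.050409

0.050409


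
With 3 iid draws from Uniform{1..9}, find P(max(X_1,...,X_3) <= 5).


P(max <= 5) = P(all X_i <= 5) = (P(X_1 <= 5))^3
= (5/9)^3 = 125/729

125/729


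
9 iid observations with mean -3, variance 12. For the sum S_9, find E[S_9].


E[S_n] = n*E[X_1] = 9*-3 = -27

-27


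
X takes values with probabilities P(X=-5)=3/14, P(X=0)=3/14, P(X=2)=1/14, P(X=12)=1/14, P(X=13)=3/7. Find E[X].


E[X] = sum(x * P(x))
= -5*3/14 + 0*3/14 + 2*1/14 + 12*1/14 + 13*3/7
= 11/2

11/2


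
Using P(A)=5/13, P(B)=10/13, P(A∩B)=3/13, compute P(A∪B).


P(A∪B) = P(A) + P(B) - P(A∩B)
= 5/13 + 10/13 - 3/13 = 12/13

12/13


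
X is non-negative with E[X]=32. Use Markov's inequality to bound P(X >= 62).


Markov: P(X >= a) <= E[X]/a
P(X >= 62) <= 32/62 = 16/31

16/31


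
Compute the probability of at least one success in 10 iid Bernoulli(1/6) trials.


P(at least one) = 1 - P(none)
P(none) = (1 - 1/6)^10 = (5/6)^10 = 9765625/60466176
P(at least one) = 1 - 9765625/60466176 = 50700551/60466176

50700551/60466176


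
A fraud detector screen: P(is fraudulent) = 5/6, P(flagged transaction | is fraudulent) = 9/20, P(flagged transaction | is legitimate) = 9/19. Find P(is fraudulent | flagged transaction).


P(A) = P(A|B)P(B) + P(A|B')P(B') = 9/20*5/6 + 9/19*1/6 = 69/152
P(B|A) = P(A|B)P(B)/P(A) = (3/8)/(69/152) = 19/23

19/23


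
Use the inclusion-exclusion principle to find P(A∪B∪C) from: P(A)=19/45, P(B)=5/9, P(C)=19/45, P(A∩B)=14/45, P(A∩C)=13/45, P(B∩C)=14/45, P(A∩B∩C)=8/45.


P(A∪B∪C) = P(A)+P(B)+P(C) - P(AB)-P(AC)-P(BC) + P(ABC)
= 19/45+5/9+19/45 - 14/45-13/45-14/45 + 8/45
= 2/3

2/3


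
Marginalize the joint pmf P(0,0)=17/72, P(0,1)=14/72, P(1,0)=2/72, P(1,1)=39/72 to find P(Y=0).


P(Y=0) = P(0,0)+P(1,0) = 17/72 + 2/72 = 19/72

19/72


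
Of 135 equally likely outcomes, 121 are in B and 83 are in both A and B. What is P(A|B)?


P(A|B) = P(A∩B)/P(B) = (83/135)/(121/135) = 83/121

83/121


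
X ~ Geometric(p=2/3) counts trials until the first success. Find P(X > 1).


P(X > 1) = P(first 1 trials all fail) = (1-p)^1 = (1/3)^1 = 1/3

1/3


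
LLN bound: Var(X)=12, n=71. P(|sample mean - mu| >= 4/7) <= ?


Var(Xbar) = Var(X)/n = 12/71
Chebyshev: P(|Xbar-mu| >= 4/7) <= Var(Xbar)/(4/7)^2 = (12/71)/(16/49) = 147/284

147/284


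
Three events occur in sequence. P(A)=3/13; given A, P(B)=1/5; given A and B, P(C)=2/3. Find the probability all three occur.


P(A∩B∩C) = P(A) * P(B|A) * P(C|A∩B)
= 3/13 * 1/5 * 2/3
= 3/65 * 2/3 = 2/65

2/65


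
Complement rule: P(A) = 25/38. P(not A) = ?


P(A') = 1 - P(A) = 1 - 25/38 = 13/38

13/38


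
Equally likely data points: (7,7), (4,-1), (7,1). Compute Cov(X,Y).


E[X]=6, E[Y]=7/3, E[XY]=52/3
Cov(X,Y) = E[XY] - E[X]E[Y] = 52/3 - 6*7/3 = 10/3

10/3


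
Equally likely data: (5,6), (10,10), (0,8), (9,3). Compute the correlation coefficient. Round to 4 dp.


Cov(X,Y) = -1.2500, Var(X) = 15.5000, Var(Y) = 6.6875
rho = Cov/(sqrt(VarX)*sqrt(VarY)) = -0.1228

-0.1228


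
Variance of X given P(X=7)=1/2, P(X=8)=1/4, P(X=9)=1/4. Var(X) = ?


E[X] = 31/4, E[X^2] = 243/4
Var(X) = E[X^2] - (E[X])^2 = 243/4 - (31/4)^2 = 11/16

11/16


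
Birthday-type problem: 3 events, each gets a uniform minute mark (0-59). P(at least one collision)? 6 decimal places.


P(all different) = prod((60-i)/60 for i=0..2) = 0.950556
P(at least one match) = 1 - 0.950556 = 0.049444

0.049444


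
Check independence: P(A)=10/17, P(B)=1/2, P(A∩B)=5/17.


P(A)*P(B) = 10/17*1/2 = 5/17
P(A∩B) = 5/17, which equals P(A)P(B), so independent

Yes, A and B are independent


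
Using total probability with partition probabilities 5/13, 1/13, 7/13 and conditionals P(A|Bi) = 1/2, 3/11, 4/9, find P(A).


P(A) = P(A|B1)P(B1) + P(A|B2)P(B2) + P(A|B3)P(B3)
= 1/2*5/13 + 3/11*1/13 + 4/9*7/13
= 5/26 + 3/143 + 28/117 = 1165/2574

1165/2574


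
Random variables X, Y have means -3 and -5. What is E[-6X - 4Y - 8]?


E[-6X - 4Y - 8] = -6*E[X] - 4*E[Y] - 8
= (-6)*(-3) + (-4)*(-5) + (-8)
= 18 + 20 - 8 = 30

30


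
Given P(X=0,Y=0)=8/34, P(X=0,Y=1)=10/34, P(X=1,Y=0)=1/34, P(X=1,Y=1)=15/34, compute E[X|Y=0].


P(Y=0) = 9/34
E[X|Y=0] = (0*8 + 1*1)/9 = 1/9

1/9


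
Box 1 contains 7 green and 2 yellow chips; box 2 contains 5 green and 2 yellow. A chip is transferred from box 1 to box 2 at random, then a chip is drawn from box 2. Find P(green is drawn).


P(transfer green) = 7/9; P(transfer yellow) = 2/9
If green transferred: Urn II has 6 green of 8, so P(green|green moved) = 3/4
If yellow transferred: Urn II has 5 green of 8, so P(green|yellow moved) = 5/8
By total probability: P(green) = 7/9*3/4 + 2/9*5/8 = 13/18

13/18


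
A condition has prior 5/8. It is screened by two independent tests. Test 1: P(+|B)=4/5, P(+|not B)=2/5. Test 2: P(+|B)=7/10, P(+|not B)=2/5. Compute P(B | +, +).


After test 1: P(+) = 4/5*5/8 + 2/5*3/8 = 13/20
P(B|+) = (1/2)/(13/20) = 10/13
After test 2 (use post1 as new prior): P(+) = 7/10*10/13 + 2/5*3/13 = 41/65
P(B|+,+) = (7/13)/(41/65) = 35/41

35/41


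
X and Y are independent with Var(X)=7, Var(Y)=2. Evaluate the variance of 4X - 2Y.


Independence => Cov(X,Y)=0
Var(4X - 2Y) = 4^2*Var(X) + (-2)^2*Var(Y)
= 16*7 + 4*2 = 120

120


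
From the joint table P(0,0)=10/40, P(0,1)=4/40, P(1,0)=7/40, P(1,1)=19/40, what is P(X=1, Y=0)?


Read from table: P(X=1, Y=0) = 7/40

7/40


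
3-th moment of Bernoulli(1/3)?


For Bernoulli: X in {0,1}
E[X^3] = 0^3*(1-1/3) + 1^3*1/3 = 1/3

1/3


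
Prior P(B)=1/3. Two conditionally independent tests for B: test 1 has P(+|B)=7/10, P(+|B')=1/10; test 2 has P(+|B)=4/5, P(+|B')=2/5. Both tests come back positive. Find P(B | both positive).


After test 1: P(+) = 7/10*1/3 + 1/10*2/3 = 3/10
P(B|+) = (7/30)/(3/10) = 7/9
After test 2 (use post1 as new prior): P(+) = 4/5*7/9 + 2/5*2/9 = 32/45
P(B|+,+) = (28/45)/(32/45) = 7/8

7/8


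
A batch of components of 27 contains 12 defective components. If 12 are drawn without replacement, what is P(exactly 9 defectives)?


P(X=9) = C(12,9)*C(15,3) / C(27,12)
= 220*455 / 17383860
= 100100/17383860 = 385/66861

385/66861


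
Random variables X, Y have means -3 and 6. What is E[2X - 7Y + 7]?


E[2X - 7Y + 7] = 2*E[X] - 7*E[Y] + 7
= (2)*(-3) + (-7)*(6) + (7)
= -6 - 42 + 7 = -41

-41


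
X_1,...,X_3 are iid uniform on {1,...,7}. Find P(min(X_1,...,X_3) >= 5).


P(min >= 5) = P(all X_i >= 5) = (P(X_1 >= 5))^3
= (3/7)^3 = 27/343

27/343


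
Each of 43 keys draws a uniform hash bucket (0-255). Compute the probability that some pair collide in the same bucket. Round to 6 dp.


P(all different) = prod((256-i)/256 for i=0..42) = 0.023741
P(at least one match) = 1 - 0.023741 = 0.976259

0.976259


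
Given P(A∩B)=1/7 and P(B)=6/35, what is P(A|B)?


P(A|B) = P(A∩B)/P(B) = (5/35)/(6/35) = 5/6

5/6


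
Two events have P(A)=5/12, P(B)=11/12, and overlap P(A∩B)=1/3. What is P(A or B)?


P(A∪B) = P(A) + P(B) - P(A∩B)
= 5/12 + 11/12 - 1/3 = 1

1


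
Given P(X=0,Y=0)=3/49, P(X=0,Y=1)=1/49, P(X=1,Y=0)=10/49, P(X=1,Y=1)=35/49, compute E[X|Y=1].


P(Y=1) = 36/49
E[X|Y=1] = (0*1 + 1*35)/36 = 35/36

35/36


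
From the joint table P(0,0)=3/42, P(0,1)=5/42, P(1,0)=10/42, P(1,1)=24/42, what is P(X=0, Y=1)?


Read from table: P(X=0, Y=1) = 5/42

5/42


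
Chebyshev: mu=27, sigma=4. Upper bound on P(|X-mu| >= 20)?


k = 20/4 = 5
Chebyshev: P(|X-mu| >= k*sigma) <= 1/k^2 = 1/5^2 = 1/25

1/25


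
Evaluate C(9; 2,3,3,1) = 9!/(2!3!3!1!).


9! = 362880
Denominator: 2!=2 * 3!=6 * 3!=6 * 1!=1
Coefficient = 362880 / 72 = 5040

5040


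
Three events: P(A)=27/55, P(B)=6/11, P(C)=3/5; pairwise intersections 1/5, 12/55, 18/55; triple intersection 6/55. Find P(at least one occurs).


P(A∪B∪C) = P(A)+P(B)+P(C) - P(AB)-P(AC)-P(BC) + P(ABC)
= 27/55+6/11+3/5 - 1/5-12/55-18/55 + 6/55
= 1

1


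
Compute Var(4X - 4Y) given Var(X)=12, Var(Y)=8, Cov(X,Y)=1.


Var(4X - 4Y) = 4^2*Var(X) + (-4)^2*Var(Y) + 2*4*(-4)*Cov(X,Y)
= 16*12 + 16*8 - 32*1
= 192 + 128 - 32 = 288

288


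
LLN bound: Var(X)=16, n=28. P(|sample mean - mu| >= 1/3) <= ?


Var(Xbar) = Var(X)/n = 16/28
Chebyshev: P(|Xbar-mu| >= 1/3) <= Var(Xbar)/(1/3)^2 = (4/7)/(1/9) = 36/7
Bound exceeds 1, so trivial bound: 1

1


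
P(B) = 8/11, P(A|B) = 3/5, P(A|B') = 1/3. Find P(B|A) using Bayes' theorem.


P(A) = P(A|B)P(B) + P(A|B')P(B') = 3/5*8/11 + 1/3*3/11 = 29/55
P(B|A) = P(A|B)P(B)/P(A) = (24/55)/(29/55) = 24/29

24/29


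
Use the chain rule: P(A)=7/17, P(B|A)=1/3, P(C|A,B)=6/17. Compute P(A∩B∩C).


P(A∩B∩C) = P(A) * P(B|A) * P(C|A∩B)
= 7/17 * 1/3 * 6/17
= 7/51 * 6/17 = 14/289

14/289


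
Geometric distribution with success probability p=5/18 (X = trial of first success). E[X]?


For geometric (trials until first success), E[X] = 1/p = 1/(5/18) = 18/5

18/5


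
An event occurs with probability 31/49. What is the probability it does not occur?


P(A') = 1 - P(A) = 1 - 31/49 = 18/49

18/49


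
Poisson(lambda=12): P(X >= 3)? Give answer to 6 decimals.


P(X>=3) = 1 - P(X<=2) = 1 - (e^(-12)*12^0/0! + e^(-12)*12^1/1! + e^(-12)*12^2/2!)
≈ 1 - (0.0000061442 + 0.0000737305 + 0.0004423833)
= 1 - 0.0005222580 = 0.9994777420
≈ 0.999478

0.999478


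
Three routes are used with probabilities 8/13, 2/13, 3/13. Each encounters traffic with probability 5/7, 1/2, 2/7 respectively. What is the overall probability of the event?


P(A) = P(A|B1)P(B1) + P(A|B2)P(B2) + P(A|B3)P(B3)
= 5/7*8/13 + 1/2*2/13 + 2/7*3/13
= 40/91 + 1/13 + 6/91 = 53/91

53/91


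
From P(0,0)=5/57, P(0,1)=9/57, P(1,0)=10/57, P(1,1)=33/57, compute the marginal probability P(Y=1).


P(Y=1) = P(0,1)+P(1,1) = 9/57 + 33/57 = 42/57 = 14/19

14/19


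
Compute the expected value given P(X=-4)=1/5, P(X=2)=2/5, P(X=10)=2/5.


E[X] = sum(x * P(x))
= -4*1/5 + 2*2/5 + 10*2/5
= 4

4


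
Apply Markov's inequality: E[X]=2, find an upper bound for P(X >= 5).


Markov: P(X >= a) <= E[X]/a
P(X >= 5) <= 2/5

2/5


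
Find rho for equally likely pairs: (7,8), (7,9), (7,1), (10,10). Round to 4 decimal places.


Cov(X,Y) = 2.2500, Var(X) = 1.6875, Var(Y) = 12.5000
rho = Cov/(sqrt(VarX)*sqrt(VarY)) = 0.4899

0.4899


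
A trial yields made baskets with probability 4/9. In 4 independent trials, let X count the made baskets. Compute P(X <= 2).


P(X<=2) = P(X=0) + P(X=1) + P(X=2)
= 625/6561 + 2000/6561 + 800/2187
= 1675/2187

1675/2187


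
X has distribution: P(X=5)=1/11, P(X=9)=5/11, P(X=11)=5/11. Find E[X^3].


E[X^3] = sum(g(x)*P(x))
= 125*1/11 + 729*5/11 + 1331*5/11
= 10425/11

10425/11


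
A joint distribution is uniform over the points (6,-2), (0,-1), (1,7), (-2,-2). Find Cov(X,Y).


E[X]=5/4, E[Y]=1/2, E[XY]=-1/4
Cov(X,Y) = E[XY] - E[X]E[Y] = -1/4 - 5/4*1/2 = -7/8

-7/8


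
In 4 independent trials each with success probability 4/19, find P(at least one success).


P(at least one) = 1 - P(none)
P(none) = (1 - 4/19)^4 = (15/19)^4 = 50625/130321
P(at least one) = 1 - 50625/130321 = 79696/130321

79696/130321


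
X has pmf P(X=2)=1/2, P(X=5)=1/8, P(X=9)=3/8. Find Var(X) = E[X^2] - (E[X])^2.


E[X] = 5, E[X^2] = 71/2
Var(X) = E[X^2] - (E[X])^2 = 71/2 - (5)^2 = 21/2

21/2


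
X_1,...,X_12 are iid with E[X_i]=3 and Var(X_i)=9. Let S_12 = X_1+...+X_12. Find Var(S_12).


By independence, Var(S_n) = n*Var(X_1) = 12*9 = 108

108


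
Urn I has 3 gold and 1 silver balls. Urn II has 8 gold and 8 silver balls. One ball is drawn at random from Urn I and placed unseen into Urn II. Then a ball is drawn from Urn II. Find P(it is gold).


P(transfer gold) = 3/4; P(transfer silver) = 1/4
If gold transferred: Urn II has 9 gold of 17, so P(gold|gold moved) = 9/17
If silver transferred: Urn II has 8 gold of 17, so P(gold|silver moved) = 8/17
By total probability: P(gold) = 3/4*9/17 + 1/4*8/17 = 35/68

35/68


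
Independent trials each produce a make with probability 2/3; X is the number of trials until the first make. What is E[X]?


For geometric (trials until first success), E[X] = 1/p = 1/(2/3) = 3/2

3/2


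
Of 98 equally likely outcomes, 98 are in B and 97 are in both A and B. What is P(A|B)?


P(A|B) = P(A∩B)/P(B) = (97/98)/(98/98) = 97/98

97/98


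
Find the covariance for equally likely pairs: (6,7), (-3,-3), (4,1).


E[X]=7/3, E[Y]=5/3, E[XY]=55/3
Cov(X,Y) = E[XY] - E[X]E[Y] = 55/3 - 7/3*5/3 = 130/9

130/9


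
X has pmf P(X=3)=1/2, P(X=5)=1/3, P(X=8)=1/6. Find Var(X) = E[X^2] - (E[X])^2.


E[X] = 9/2, E[X^2] = 47/2
Var(X) = E[X^2] - (E[X])^2 = 47/2 - (9/2)^2 = 13/4

13/4


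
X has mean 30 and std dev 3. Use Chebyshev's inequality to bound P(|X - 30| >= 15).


k = 15/3 = 5
Chebyshev: P(|X-mu| >= k*sigma) <= 1/k^2 = 1/5^2 = 1/25

1/25


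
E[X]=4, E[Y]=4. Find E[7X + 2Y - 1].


E[7X + 2Y - 1] = 7*E[X] + 2*E[Y] - 1
= (7)*(4) + (2)*(4) + (-1)
= 28 + 8 - 1 = 35

35


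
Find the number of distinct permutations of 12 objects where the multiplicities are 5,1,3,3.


12! = 479001600
Denominator: 5!=120 * 1!=1 * 3!=6 * 3!=6
Coefficient = 479001600 / 4320 = 110880

110880


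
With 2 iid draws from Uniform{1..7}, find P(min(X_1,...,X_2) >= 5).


P(min >= 5) = P(all X_i >= 5) = (P(X_1 >= 5))^2
= (3/7)^2 = 9/49

9/49


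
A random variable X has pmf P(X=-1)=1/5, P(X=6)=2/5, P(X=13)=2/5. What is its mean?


E[X] = sum(x * P(x))
= -1*1/5 + 6*2/5 + 13*2/5
= 37/5

37/5


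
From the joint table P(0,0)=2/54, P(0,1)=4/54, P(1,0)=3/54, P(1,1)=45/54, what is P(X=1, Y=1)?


Read from table: P(X=1, Y=1) = 45/54 = 5/6

5/6


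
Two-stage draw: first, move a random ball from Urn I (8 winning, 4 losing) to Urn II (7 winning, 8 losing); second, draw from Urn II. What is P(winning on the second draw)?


P(transfer winning) = 8/12 = 2/3; P(transfer losing) = 1/3
If winning transferred: Urn II has 8 winning of 16, so P(winning|winning moved) = 1/2
If losing transferred: Urn II has 7 winning of 16, so P(winning|losing moved) = 7/16
By total probability: P(winning) = 2/3*1/2 + 1/3*7/16 = 23/48

23/48


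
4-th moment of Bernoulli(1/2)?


For Bernoulli: X in {0,1}
E[X^4] = 0^4*(1-1/2) + 1^4*1/2 = 1/2

1/2


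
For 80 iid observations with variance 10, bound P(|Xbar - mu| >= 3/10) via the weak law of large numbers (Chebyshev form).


Var(Xbar) = Var(X)/n = 10/80
Chebyshev: P(|Xbar-mu| >= 3/10) <= Var(Xbar)/(3/10)^2 = (1/8)/(9/100) = 25/18
Bound exceeds 1, so trivial bound: 1

1


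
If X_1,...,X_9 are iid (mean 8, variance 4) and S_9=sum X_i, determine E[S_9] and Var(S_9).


E[S_n] = n*mu = 9*8 = 72
Var(S_n) = n*sigma^2 = 9*4 = 36

E[S_9]=72, Var(S_9)=36


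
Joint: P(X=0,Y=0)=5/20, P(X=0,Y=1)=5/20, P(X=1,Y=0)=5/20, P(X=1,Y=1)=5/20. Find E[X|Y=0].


P(Y=0) = 10/20
E[X|Y=0] = (0*5 + 1*5)/10 = 5/10 = 1/2

1/2


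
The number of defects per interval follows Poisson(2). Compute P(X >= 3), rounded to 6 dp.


P(X>=3) = 1 - P(X<=2) = 1 - (e^(-2)*2^0/0! + e^(-2)*2^1/1! + e^(-2)*2^2/2!)
≈ 1 - (0.1353352832 + 0.2706705665 + 0.2706705665)
= 1 - 0.6766764162 = 0.3233235838
≈ 0.323324

0.323324


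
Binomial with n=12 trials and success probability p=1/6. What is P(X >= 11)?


P(X>=11) = P(X=11) + P(X=12)
= 5/181398528 + 1/2176782336
= 61/2176782336

61/2176782336


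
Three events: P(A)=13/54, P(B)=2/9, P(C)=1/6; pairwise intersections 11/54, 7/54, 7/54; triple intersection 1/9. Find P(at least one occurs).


P(A∪B∪C) = P(A)+P(B)+P(C) - P(AB)-P(AC)-P(BC) + P(ABC)
= 13/54+2/9+1/6 - 11/54-7/54-7/54 + 1/9
= 5/18

5/18


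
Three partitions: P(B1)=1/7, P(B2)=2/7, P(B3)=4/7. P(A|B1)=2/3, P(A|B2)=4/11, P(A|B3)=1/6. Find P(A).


P(A) = P(A|B1)P(B1) + P(A|B2)P(B2) + P(A|B3)P(B3)
= 2/3*1/7 + 4/11*2/7 + 1/6*4/7
= 2/21 + 8/77 + 2/21 = 68/231

68/231


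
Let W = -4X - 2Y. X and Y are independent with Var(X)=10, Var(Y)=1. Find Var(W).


Independence => Cov(X,Y)=0
Var(-4X - 2Y) = (-4)^2*Var(X) + (-2)^2*Var(Y)
= 16*10 + 4*1 = 164

164


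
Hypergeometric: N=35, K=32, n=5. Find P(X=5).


P(X=5) = C(32,5)*C(3,0) / C(35,5)
= 201376*1 / 324632
= 201376/324632 = 116/187

116/187


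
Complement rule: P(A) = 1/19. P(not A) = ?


P(A') = 1 - P(A) = 1 - 1/19 = 18/19

18/19


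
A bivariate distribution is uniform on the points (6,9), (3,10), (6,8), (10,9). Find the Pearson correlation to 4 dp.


Cov(X,Y) = -0.7500, Var(X) = 6.1875, Var(Y) = 0.5000
rho = Cov/(sqrt(VarX)*sqrt(VarY)) = -0.4264

-0.4264


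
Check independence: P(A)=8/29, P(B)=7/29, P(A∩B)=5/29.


P(A)*P(B) = 8/29*7/29 = 56/841
P(A∩B) = 5/29 != 56/841, so not independent

No, A and B are not independent


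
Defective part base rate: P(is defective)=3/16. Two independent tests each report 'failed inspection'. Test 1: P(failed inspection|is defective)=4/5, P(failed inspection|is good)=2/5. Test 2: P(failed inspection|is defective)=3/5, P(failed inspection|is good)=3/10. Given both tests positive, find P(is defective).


After test 1: P(+) = 4/5*3/16 + 2/5*13/16 = 19/40
P(B|+) = (3/20)/(19/40) = 6/19
After test 2 (use post1 as new prior): P(+) = 3/5*6/19 + 3/10*13/19 = 15/38
P(B|+,+) = (18/95)/(15/38) = 12/25

12/25


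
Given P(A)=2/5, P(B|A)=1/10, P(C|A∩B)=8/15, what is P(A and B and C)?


P(A∩B∩C) = P(A) * P(B|A) * P(C|A∩B)
= 2/5 * 1/10 * 8/15
= 1/25 * 8/15 = 8/375

8/375


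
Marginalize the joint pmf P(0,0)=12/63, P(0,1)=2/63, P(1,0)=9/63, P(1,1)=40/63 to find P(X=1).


P(X=1) = P(1,0)+P(1,1) = 9/63 + 40/63 = 49/63 = 7/9

7/9


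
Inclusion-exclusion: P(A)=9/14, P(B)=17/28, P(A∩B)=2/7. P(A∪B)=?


P(A∪B) = P(A) + P(B) - P(A∩B)
= 9/14 + 17/28 - 2/7 = 27/28

27/28
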